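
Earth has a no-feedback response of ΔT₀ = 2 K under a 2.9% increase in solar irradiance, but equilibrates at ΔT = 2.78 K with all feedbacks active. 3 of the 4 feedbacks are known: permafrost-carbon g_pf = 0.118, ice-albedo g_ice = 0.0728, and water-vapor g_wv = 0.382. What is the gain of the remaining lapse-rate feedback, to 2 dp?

Amplification A = ΔT/ΔT₀ = 2.78/2 = 1.39.
Total gain g = 1 − 1/A = 1 − 1/1.39 = 0.2806.
Known gains sum to 0.118 + 0.0728 + 0.382 = 0.5728.
g_lr = 0.2806 − 0.5728 = -0.29.

-0.29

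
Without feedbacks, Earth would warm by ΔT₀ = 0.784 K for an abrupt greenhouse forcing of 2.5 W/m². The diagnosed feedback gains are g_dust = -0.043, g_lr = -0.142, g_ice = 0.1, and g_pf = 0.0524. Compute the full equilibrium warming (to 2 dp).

Total gain g = -0.043 − 0.142 + 0.1 + 0.0524 = -0.0326.
Amplification A = 1/(1 + 0.0326) = 0.9684.
ΔT = 0.784 × 0.9684 = 0.76 K.

0.76 K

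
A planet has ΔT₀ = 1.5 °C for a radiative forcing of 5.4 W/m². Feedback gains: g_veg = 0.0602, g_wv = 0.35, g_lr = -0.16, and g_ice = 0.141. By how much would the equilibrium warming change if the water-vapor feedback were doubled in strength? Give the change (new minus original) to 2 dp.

3.33 °C

Original: g = 0.3912, ΔT = 1.5/(1−0.3912) = 2.4639 °C.
With doubled water-vapor: g' = 0.7412, ΔT' = 1.5/(1−0.7412) = 5.7960 °C.
Change = 5.7960 − 2.4639 = 3.33 °C.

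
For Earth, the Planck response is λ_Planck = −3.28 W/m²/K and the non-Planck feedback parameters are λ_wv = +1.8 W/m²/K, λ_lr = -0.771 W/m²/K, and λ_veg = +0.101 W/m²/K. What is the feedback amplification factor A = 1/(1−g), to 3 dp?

1.526

Convert to gains: g_wv = 1.8/3.28 = 0.5488; g_lr = -0.771/3.28 = -0.2351; g_veg = 0.101/3.28 = 0.03079.
Total gain g = 0.34449.
A = 1/(1 − 0.34449) = 1.526.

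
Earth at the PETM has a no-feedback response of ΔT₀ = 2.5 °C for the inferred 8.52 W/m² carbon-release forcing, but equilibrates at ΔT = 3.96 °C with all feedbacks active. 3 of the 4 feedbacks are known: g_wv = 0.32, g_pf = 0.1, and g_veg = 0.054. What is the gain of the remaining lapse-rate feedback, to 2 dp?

-0.11

Amplification A = ΔT/ΔT₀ = 3.96/2.5 = 1.584.
Total gain g = 1 − 1/A = 1 − 1/1.584 = 0.3687.
Known gains sum to 0.32 + 0.1 + 0.054 = 0.474.
g_lr = 0.3687 − 0.474 = -0.11.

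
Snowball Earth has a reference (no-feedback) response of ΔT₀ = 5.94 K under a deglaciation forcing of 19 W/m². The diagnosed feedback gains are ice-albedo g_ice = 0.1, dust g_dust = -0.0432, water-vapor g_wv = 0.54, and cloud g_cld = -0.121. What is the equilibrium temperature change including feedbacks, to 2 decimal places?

11.33 K

Total gain g = 0.1 − 0.0432 + 0.54 − 0.121 = 0.4758.
Amplification A = 1/(1 − 0.4758) = 1.908.
ΔT = 5.94 × 1.908 = 11.33 K.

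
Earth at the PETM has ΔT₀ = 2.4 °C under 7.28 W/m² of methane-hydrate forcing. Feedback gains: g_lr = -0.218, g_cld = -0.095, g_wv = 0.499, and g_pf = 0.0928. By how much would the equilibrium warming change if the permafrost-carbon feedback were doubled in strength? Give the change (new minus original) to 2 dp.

0.49 °C

Original: g = 0.2788, ΔT = 2.4/(1−0.2788) = 3.3278 °C.
With doubled permafrost-carbon: g' = 0.3716, ΔT' = 2.4/(1−0.3716) = 3.8192 °C.
Change = 3.8192 − 3.3278 = 0.49 °C.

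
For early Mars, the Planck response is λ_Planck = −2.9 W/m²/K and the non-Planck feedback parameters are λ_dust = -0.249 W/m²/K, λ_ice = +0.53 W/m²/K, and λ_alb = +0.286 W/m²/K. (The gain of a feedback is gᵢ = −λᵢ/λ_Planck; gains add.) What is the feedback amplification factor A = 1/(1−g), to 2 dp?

1.24

Convert to gains: g_dust = -0.249/2.9 = -0.08586; g_ice = 0.53/2.9 = 0.1828; g_alb = 0.286/2.9 = 0.09862.
Total gain g = 0.19556.
A = 1/(1 − 0.19556) = 1.24.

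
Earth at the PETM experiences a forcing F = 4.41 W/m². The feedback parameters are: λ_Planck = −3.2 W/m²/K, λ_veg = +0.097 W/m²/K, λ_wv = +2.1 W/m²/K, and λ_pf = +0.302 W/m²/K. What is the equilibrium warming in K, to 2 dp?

6.29 K

Net feedback parameter λ = (−3.2) + (+0.097) + (+2.1) + (+0.302) = -0.701 W/m²/K.
ΔT = −F/λ = −4.41/(-0.701) = 6.29 K.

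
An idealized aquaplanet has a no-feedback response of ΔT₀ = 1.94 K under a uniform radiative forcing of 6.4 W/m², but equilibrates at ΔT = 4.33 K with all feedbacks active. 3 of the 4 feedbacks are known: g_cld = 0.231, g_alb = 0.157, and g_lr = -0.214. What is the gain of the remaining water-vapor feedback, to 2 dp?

0.38

Amplification A = ΔT/ΔT₀ = 4.33/1.94 = 2.232.
Total gain g = 1 − 1/A = 1 − 1/2.232 = 0.552.
Known gains sum to 0.231 + 0.157 − 0.214 = 0.174.
g_wv = 0.552 − 0.174 = 0.38.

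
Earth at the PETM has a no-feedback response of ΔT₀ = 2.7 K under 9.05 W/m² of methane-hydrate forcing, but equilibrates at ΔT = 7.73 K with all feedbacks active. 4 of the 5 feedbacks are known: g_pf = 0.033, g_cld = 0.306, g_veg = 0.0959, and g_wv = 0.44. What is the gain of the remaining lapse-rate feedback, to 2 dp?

Amplification A = ΔT/ΔT₀ = 7.73/2.7 = 2.863.
Total gain g = 1 − 1/A = 1 − 1/2.863 = 0.6507.
Known gains sum to 0.033 + 0.306 + 0.0959 + 0.44 = 0.8749.
g_lr = 0.6507 − 0.8749 = -0.22.

-0.22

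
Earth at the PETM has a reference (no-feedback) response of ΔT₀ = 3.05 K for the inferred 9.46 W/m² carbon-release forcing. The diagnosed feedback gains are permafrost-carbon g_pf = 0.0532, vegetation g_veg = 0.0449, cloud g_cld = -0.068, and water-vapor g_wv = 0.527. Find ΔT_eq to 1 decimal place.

Total gain g = 0.0532 + 0.0449 − 0.068 + 0.527 = 0.5571.
Amplification A = 1/(1 − 0.5571) = 2.258.
ΔT = 3.05 × 2.258 = 6.9 K.

6.9 K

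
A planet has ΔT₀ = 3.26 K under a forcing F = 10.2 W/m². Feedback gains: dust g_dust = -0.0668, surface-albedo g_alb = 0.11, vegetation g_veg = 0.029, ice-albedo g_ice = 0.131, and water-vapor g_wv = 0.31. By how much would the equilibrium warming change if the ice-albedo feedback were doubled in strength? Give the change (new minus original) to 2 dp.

2.47 K

Original: g = 0.5132, ΔT = 3.26/(1−0.5132) = 6.6968 K.
With doubled ice-albedo: g' = 0.6442, ΔT' = 3.26/(1−0.6442) = 9.1625 K.
Change = 9.1625 − 6.6968 = 2.47 K.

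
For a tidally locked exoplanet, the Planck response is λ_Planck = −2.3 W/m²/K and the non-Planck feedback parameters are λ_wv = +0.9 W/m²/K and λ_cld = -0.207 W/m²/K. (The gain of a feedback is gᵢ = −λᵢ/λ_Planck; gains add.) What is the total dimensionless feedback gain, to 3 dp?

0.301

Convert to gains: g_wv = 0.9/2.3 = 0.3913; g_cld = -0.207/2.3 = -0.09.
Total gain g = 0.3013.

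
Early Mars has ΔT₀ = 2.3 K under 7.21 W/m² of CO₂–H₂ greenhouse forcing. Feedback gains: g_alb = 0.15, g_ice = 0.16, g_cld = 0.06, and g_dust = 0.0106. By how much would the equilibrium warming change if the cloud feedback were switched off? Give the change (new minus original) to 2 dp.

-0.33 K

Original: g = 0.3806, ΔT = 2.3/(1−0.3806) = 3.7133 K.
Without cloud: g' = 0.3206, ΔT' = 2.3/(1−0.3206) = 3.3853 K.
Change = 3.3853 − 3.7133 = -0.33 K.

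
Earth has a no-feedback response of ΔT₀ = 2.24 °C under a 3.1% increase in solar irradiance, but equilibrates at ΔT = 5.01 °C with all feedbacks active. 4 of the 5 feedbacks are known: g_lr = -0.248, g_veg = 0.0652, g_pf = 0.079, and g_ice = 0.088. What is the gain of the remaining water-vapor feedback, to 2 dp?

0.57

Amplification A = ΔT/ΔT₀ = 5.01/2.24 = 2.237.
Total gain g = 1 − 1/A = 1 − 1/2.237 = 0.553.
Known gains sum to -0.248 + 0.0652 + 0.079 + 0.088 = -0.0158.
g_wv = 0.553 + 0.0158 = 0.57.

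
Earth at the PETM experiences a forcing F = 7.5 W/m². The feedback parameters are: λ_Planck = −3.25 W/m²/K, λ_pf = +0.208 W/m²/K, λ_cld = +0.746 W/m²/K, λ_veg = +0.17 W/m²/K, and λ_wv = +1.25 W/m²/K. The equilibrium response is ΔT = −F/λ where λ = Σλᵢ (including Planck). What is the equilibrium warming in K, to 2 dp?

8.56 K

Net feedback parameter λ = (−3.25) + (+0.208) + (+0.746) + (+0.17) + (+1.25) = -0.876 W/m²/K.
ΔT = −F/λ = −7.5/(-0.876) = 8.56 K.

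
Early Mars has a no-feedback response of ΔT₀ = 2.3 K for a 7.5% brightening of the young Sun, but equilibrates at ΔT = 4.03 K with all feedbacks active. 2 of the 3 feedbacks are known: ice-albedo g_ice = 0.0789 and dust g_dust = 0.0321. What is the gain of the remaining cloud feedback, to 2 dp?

Amplification A = ΔT/ΔT₀ = 4.03/2.3 = 1.752.
Total gain g = 1 − 1/A = 1 − 1/1.752 = 0.4292.
Known gains sum to 0.0789 + 0.0321 = 0.111.
g_cld = 0.4292 − 0.111 = 0.32.

0.32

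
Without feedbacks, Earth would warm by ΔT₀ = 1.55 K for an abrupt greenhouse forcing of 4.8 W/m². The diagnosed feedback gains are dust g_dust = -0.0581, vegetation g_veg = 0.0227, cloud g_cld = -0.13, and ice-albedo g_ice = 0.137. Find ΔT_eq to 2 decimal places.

1.51 K

Total gain g = -0.0581 + 0.0227 − 0.13 + 0.137 = -0.0284.
Amplification A = 1/(1 + 0.0284) = 0.9724.
ΔT = 1.55 × 0.9724 = 1.51 K.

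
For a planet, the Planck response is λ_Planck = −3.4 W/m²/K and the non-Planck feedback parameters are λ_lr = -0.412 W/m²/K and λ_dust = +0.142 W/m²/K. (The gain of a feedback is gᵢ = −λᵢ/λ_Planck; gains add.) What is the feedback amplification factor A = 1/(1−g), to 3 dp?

Convert to gains: g_lr = -0.412/3.4 = -0.1212; g_dust = 0.142/3.4 = 0.04176.
Total gain g = -0.07944.
A = 1/(1 + 0.07944) = 0.926.

0.926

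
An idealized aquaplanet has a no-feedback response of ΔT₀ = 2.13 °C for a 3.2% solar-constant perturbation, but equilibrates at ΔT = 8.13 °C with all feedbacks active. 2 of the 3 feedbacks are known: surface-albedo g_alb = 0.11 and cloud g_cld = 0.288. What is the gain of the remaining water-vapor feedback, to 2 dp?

Amplification A = ΔT/ΔT₀ = 8.13/2.13 = 3.817.
Total gain g = 1 − 1/A = 1 − 1/3.817 = 0.738.
Known gains sum to 0.11 + 0.288 = 0.398.
g_wv = 0.738 − 0.398 = 0.34.

0.34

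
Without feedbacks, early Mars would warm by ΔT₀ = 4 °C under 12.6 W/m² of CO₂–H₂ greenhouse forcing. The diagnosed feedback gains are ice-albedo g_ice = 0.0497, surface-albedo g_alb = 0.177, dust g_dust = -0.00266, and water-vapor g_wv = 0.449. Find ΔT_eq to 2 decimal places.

Total gain g = 0.0497 + 0.177 − 0.00266 + 0.449 = 0.67304.
Amplification A = 1/(1 − 0.67304) = 3.058.
ΔT = 4 × 3.058 = 12.23 °C.

12.23 °C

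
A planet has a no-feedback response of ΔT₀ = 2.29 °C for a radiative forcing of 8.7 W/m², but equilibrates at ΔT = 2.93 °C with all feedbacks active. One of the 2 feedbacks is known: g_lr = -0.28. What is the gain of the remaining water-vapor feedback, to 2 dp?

0.50

Amplification A = ΔT/ΔT₀ = 2.93/2.29 = 1.279.
Total gain g = 1 − 1/A = 1 − 1/1.279 = 0.2181.
The known gain is -0.28.
g_wv = 0.2181 + 0.28 = 0.50.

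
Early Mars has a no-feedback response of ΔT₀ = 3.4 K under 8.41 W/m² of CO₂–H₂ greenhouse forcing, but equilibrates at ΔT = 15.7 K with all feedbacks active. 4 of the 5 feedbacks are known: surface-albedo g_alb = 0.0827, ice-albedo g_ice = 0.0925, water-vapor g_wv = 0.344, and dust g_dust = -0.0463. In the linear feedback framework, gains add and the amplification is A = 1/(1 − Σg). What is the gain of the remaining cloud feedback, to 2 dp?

Amplification A = ΔT/ΔT₀ = 15.7/3.4 = 4.618.
Total gain g = 1 − 1/A = 1 − 1/4.618 = 0.7835.
Known gains sum to 0.0827 + 0.0925 + 0.344 − 0.0463 = 0.4729.
g_cld = 0.7835 − 0.4729 = 0.31.

0.31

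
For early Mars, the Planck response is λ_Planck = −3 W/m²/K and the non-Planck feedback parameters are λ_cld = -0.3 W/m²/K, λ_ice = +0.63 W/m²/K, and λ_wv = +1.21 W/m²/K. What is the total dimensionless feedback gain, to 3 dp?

0.513

Convert to gains: g_cld = -0.3/3 = -0.1; g_ice = 0.63/3 = 0.21; g_wv = 1.21/3 = 0.4033.
Total gain g = 0.5133.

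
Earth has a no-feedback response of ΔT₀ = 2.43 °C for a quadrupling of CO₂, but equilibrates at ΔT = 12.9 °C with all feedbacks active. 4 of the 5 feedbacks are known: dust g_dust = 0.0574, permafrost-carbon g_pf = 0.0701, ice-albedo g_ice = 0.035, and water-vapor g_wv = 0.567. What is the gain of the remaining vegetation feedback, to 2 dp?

0.08

Amplification A = ΔT/ΔT₀ = 12.9/2.43 = 5.309.
Total gain g = 1 − 1/A = 1 − 1/5.309 = 0.8116.
Known gains sum to 0.0574 + 0.0701 + 0.035 + 0.567 = 0.7295.
g_veg = 0.8116 − 0.7295 = 0.08.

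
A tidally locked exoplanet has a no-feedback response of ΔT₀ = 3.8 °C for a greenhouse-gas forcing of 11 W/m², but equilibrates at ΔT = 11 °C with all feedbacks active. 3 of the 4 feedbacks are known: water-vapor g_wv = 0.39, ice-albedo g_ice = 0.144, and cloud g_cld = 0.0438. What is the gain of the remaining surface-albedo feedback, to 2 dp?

0.08

Amplification A = ΔT/ΔT₀ = 11/3.8 = 2.895.
Total gain g = 1 − 1/A = 1 − 1/2.895 = 0.6546.
Known gains sum to 0.39 + 0.144 + 0.0438 = 0.5778.
g_alb = 0.6546 − 0.5778 = 0.08.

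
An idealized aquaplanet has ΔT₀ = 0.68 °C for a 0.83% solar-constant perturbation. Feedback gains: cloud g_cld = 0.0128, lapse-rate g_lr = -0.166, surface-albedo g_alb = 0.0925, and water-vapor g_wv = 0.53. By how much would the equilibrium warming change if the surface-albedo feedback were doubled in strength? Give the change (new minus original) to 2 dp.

0.27 °C

Original: g = 0.4693, ΔT = 0.68/(1−0.4693) = 1.2813 °C.
With doubled surface-albedo: g' = 0.5618, ΔT' = 0.68/(1−0.5618) = 1.5518 °C.
Change = 1.5518 − 1.2813 = 0.27 °C.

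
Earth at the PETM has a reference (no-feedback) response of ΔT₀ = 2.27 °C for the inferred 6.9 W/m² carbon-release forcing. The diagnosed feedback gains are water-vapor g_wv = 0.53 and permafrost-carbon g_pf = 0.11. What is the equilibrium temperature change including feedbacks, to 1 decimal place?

6.3 °C

Total gain g = 0.53 + 0.11 = 0.64.
Amplification A = 1/(1 − 0.64) = 2.778.
ΔT = 2.27 × 2.778 = 6.3 °C.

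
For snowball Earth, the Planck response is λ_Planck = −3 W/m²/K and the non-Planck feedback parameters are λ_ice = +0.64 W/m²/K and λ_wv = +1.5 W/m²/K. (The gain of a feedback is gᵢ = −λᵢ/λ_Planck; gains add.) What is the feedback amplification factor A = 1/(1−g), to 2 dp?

Convert to gains: g_ice = 0.64/3 = 0.2133; g_wv = 1.5/3 = 0.5.
Total gain g = 0.7133.
A = 1/(1 − 0.7133) = 3.49.

3.49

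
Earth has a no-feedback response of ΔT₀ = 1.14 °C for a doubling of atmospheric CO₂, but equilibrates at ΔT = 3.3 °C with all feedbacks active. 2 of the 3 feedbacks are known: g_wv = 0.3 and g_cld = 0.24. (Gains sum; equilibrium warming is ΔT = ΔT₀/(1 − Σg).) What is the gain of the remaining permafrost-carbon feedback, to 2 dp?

0.11

Amplification A = ΔT/ΔT₀ = 3.3/1.14 = 2.895.
Total gain g = 1 − 1/A = 1 − 1/2.895 = 0.6546.
Known gains sum to 0.3 + 0.24 = 0.54.
g_pf = 0.6546 − 0.54 = 0.11.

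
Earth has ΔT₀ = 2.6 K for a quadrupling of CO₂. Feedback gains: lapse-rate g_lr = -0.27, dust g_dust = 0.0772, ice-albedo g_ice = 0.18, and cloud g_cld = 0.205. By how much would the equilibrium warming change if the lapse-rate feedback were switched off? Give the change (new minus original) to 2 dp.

1.62 K

Original: g = 0.1922, ΔT = 2.6/(1−0.1922) = 3.2186 K.
Without lapse-rate: g' = 0.4622, ΔT' = 2.6/(1−0.4622) = 4.8345 K.
Change = 4.8345 − 3.2186 = 1.62 K.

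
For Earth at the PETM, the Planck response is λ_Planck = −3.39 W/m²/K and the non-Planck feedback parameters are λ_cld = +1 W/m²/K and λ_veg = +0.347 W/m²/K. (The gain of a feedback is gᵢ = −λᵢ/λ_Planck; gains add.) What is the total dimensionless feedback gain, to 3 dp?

0.397

Convert to gains: g_cld = 1/3.39 = 0.295; g_veg = 0.347/3.39 = 0.1024.
Total gain g = 0.3974.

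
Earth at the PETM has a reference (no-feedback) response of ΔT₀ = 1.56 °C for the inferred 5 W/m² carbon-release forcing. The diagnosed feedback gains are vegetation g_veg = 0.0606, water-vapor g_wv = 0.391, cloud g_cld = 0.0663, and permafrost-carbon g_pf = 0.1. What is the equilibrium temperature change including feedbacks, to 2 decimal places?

4.08 °C

Total gain g = 0.0606 + 0.391 + 0.0663 + 0.1 = 0.6179.
Amplification A = 1/(1 − 0.6179) = 2.617.
ΔT = 1.56 × 2.617 = 4.08 °C.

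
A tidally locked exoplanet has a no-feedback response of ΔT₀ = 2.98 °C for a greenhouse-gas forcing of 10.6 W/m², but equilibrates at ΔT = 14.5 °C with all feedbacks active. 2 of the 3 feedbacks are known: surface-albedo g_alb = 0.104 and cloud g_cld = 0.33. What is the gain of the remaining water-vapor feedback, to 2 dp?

Amplification A = ΔT/ΔT₀ = 14.5/2.98 = 4.866.
Total gain g = 1 − 1/A = 1 − 1/4.866 = 0.7945.
Known gains sum to 0.104 + 0.33 = 0.434.
g_wv = 0.7945 − 0.434 = 0.36.

0.36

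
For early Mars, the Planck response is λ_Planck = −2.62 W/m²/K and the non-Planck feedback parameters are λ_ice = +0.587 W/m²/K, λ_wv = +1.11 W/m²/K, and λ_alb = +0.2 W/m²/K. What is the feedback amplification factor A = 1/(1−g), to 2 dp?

Convert to gains: g_ice = 0.587/2.62 = 0.224; g_wv = 1.11/2.62 = 0.4237; g_alb = 0.2/2.62 = 0.07634.
Total gain g = 0.72404.
A = 1/(1 − 0.72404) = 3.62.

3.62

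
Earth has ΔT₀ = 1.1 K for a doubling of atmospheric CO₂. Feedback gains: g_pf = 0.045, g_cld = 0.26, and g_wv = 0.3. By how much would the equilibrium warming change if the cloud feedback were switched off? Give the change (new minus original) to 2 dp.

-1.11 K

Original: g = 0.605, ΔT = 1.1/(1−0.605) = 2.7848 K.
Without cloud: g' = 0.345, ΔT' = 1.1/(1−0.345) = 1.6794 K.
Change = 1.6794 − 2.7848 = -1.11 K.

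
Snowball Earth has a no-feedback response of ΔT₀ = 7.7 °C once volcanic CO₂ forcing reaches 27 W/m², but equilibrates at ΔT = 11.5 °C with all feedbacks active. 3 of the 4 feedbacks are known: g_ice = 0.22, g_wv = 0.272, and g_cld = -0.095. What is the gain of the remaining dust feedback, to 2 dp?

Amplification A = ΔT/ΔT₀ = 11.5/7.7 = 1.494.
Total gain g = 1 − 1/A = 1 − 1/1.494 = 0.3307.
Known gains sum to 0.22 + 0.272 − 0.095 = 0.397.
g_dust = 0.3307 − 0.397 = -0.07.

-0.07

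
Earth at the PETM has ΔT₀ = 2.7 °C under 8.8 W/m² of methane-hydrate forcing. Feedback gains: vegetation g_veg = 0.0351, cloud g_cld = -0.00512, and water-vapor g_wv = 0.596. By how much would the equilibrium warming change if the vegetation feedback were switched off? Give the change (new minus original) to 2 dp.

Original: g = 0.62598, ΔT = 2.7/(1−0.62598) = 7.2189 °C.
Without vegetation: g' = 0.59088, ΔT' = 2.7/(1−0.59088) = 6.5995 °C.
Change = 6.5995 − 7.2189 = -0.62 °C.

-0.62 °C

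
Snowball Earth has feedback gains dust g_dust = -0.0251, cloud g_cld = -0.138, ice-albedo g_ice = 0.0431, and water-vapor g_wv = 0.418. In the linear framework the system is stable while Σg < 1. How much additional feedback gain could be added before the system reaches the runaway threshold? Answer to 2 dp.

Current total gain = -0.0251 − 0.138 + 0.0431 + 0.418 = 0.298.
Margin to runaway = 1 − 0.298 = 0.70.

0.70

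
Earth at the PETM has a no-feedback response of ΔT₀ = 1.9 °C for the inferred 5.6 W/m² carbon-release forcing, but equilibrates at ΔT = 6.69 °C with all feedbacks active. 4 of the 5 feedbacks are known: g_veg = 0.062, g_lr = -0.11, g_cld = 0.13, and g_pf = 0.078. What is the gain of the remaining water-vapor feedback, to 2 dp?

Amplification A = ΔT/ΔT₀ = 6.69/1.9 = 3.521.
Total gain g = 1 − 1/A = 1 − 1/3.521 = 0.716.
Known gains sum to 0.062 − 0.11 + 0.13 + 0.078 = 0.16.
g_wv = 0.716 − 0.16 = 0.56.

0.56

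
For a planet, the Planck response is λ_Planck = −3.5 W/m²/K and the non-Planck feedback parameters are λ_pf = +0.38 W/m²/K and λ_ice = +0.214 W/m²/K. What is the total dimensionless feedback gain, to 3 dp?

Convert to gains: g_pf = 0.38/3.5 = 0.1086; g_ice = 0.214/3.5 = 0.06114.
Total gain g = 0.16974.

0.170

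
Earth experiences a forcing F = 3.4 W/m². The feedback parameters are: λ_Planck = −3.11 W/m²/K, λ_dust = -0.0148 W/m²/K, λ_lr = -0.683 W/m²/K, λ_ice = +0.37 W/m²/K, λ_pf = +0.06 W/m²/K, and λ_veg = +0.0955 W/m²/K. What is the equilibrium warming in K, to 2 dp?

1.04 K

Net feedback parameter λ = (−3.11) + (-0.0148) + (-0.683) + (+0.37) + (+0.06) + (+0.0955) = -3.2823 W/m²/K.
ΔT = −F/λ = −3.4/(-3.2823) = 1.04 K.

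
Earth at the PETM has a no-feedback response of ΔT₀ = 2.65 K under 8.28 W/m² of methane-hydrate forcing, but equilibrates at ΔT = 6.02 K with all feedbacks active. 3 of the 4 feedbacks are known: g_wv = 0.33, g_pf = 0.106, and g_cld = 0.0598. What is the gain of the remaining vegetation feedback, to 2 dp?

Amplification A = ΔT/ΔT₀ = 6.02/2.65 = 2.272.
Total gain g = 1 − 1/A = 1 − 1/2.272 = 0.5599.
Known gains sum to 0.33 + 0.106 + 0.0598 = 0.4958.
g_veg = 0.5599 − 0.4958 = 0.06.

0.06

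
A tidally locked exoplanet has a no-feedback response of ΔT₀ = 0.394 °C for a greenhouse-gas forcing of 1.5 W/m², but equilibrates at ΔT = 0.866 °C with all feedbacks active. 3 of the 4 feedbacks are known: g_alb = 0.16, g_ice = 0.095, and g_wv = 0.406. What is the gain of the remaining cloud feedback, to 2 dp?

-0.12

Amplification A = ΔT/ΔT₀ = 0.866/0.394 = 2.198.
Total gain g = 1 − 1/A = 1 − 1/2.198 = 0.545.
Known gains sum to 0.16 + 0.095 + 0.406 = 0.661.
g_cld = 0.545 − 0.661 = -0.12.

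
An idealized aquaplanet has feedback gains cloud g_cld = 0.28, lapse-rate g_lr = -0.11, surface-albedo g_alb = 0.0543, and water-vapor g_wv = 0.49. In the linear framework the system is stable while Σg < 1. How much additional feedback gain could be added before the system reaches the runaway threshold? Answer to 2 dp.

Current total gain = 0.28 − 0.11 + 0.0543 + 0.49 = 0.7143.
Margin to runaway = 1 − 0.7143 = 0.29.

0.29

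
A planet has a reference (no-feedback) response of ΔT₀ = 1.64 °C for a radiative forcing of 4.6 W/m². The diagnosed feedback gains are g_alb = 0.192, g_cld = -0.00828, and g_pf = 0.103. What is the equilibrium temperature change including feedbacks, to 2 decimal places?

Total gain g = 0.192 − 0.00828 + 0.103 = 0.28672.
Amplification A = 1/(1 − 0.28672) = 1.402.
ΔT = 1.64 × 1.402 = 2.30 °C.

2.30 °C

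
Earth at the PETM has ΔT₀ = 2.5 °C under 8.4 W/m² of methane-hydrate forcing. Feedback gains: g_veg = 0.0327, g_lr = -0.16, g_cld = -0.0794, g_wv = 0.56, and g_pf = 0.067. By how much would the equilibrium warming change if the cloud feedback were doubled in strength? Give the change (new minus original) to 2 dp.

-0.52 °C

Original: g = 0.4203, ΔT = 2.5/(1−0.4203) = 4.3126 °C.
With doubled cloud: g' = 0.3409, ΔT' = 2.5/(1−0.3409) = 3.7931 °C.
Change = 3.7931 − 4.3126 = -0.52 °C.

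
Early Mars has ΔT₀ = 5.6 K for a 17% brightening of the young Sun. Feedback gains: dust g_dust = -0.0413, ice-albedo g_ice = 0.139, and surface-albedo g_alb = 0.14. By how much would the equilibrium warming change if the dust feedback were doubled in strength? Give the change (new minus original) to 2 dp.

Original: g = 0.2377, ΔT = 5.6/(1−0.2377) = 7.3462 K.
With doubled dust: g' = 0.1964, ΔT' = 5.6/(1−0.1964) = 6.9686 K.
Change = 6.9686 − 7.3462 = -0.38 K.

-0.38 K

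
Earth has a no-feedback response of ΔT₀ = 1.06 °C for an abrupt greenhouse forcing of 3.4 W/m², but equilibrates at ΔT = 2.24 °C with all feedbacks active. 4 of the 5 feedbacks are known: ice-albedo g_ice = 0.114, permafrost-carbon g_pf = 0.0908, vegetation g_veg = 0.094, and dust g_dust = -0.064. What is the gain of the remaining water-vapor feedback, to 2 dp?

Amplification A = ΔT/ΔT₀ = 2.24/1.06 = 2.113.
Total gain g = 1 − 1/A = 1 − 1/2.113 = 0.5267.
Known gains sum to 0.114 + 0.0908 + 0.094 − 0.064 = 0.2348.
g_wv = 0.5267 − 0.2348 = 0.29.

0.29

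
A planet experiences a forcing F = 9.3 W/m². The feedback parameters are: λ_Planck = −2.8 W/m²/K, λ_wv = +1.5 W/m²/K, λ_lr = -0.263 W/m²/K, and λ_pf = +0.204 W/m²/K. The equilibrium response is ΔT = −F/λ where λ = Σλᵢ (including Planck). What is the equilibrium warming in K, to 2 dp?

Net feedback parameter λ = (−2.8) + (+1.5) + (-0.263) + (+0.204) = -1.359 W/m²/K.
ΔT = −F/λ = −9.3/(-1.359) = 6.84 K.

6.84 K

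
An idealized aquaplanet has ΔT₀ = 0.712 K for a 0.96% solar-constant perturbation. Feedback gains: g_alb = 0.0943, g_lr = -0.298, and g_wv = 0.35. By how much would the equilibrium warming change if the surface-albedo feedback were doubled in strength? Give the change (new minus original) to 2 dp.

Original: g = 0.1463, ΔT = 0.712/(1−0.1463) = 0.8340 K.
With doubled surface-albedo: g' = 0.2406, ΔT' = 0.712/(1−0.2406) = 0.9376 K.
Change = 0.9376 − 0.8340 = 0.10 K.

0.10 K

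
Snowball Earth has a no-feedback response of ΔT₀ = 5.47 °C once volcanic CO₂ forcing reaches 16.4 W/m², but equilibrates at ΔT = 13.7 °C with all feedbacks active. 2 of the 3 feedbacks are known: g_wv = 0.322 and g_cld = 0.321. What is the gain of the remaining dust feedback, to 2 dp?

Amplification A = ΔT/ΔT₀ = 13.7/5.47 = 2.505.
Total gain g = 1 − 1/A = 1 − 1/2.505 = 0.6008.
Known gains sum to 0.322 + 0.321 = 0.643.
g_dust = 0.6008 − 0.643 = -0.04.

-0.04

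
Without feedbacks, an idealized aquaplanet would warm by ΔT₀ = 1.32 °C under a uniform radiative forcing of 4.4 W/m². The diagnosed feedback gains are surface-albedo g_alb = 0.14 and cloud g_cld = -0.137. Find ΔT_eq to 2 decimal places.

Total gain g = 0.14 − 0.137 = 0.003.
Amplification A = 1/(1 − 0.003) = 1.003.
ΔT = 1.32 × 1.003 = 1.32 °C.

1.32 °C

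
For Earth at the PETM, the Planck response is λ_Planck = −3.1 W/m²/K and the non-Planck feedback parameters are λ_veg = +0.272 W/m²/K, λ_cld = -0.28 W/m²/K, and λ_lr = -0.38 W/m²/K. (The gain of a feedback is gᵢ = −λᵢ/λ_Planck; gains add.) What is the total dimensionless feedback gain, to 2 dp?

-0.13

Convert to gains: g_veg = 0.272/3.1 = 0.08774; g_cld = -0.28/3.1 = -0.09032; g_lr = -0.38/3.1 = -0.1226.
Total gain g = -0.12518.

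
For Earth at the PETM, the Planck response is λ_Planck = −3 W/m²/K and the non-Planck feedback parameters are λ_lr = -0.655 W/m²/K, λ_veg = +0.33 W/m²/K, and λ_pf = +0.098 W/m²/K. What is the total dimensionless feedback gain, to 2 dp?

Convert to gains: g_lr = -0.655/3 = -0.2183; g_veg = 0.33/3 = 0.11; g_pf = 0.098/3 = 0.03267.
Total gain g = -0.07563.

-0.08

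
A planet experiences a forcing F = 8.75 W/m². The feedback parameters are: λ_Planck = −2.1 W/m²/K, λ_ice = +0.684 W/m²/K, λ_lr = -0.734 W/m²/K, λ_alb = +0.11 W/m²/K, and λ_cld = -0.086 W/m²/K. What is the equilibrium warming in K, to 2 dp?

4.12 K

Net feedback parameter λ = (−2.1) + (+0.684) + (-0.734) + (+0.11) + (-0.086) = -2.126 W/m²/K.
ΔT = −F/λ = −8.75/(-2.126) = 4.12 K.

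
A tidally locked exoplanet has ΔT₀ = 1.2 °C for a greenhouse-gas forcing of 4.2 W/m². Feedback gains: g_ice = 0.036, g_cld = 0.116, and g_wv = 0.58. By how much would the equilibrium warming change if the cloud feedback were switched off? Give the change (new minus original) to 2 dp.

-1.35 °C

Original: g = 0.732, ΔT = 1.2/(1−0.732) = 4.4776 °C.
Without cloud: g' = 0.616, ΔT' = 1.2/(1−0.616) = 3.1250 °C.
Change = 3.1250 − 4.4776 = -1.35 °C.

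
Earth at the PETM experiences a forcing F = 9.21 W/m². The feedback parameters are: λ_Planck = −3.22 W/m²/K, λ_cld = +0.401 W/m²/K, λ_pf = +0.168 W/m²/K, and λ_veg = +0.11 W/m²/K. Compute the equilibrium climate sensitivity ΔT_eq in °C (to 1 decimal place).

3.6 °C

Net feedback parameter λ = (−3.22) + (+0.401) + (+0.168) + (+0.11) = -2.541 W/m²/K.
ΔT = −F/λ = −9.21/(-2.541) = 3.6 °C.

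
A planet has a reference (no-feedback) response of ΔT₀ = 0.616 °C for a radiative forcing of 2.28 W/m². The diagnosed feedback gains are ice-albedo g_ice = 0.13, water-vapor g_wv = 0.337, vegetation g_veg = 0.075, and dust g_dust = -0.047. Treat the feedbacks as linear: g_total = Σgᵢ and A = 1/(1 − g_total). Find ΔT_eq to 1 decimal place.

1.2 °C

Total gain g = 0.13 + 0.337 + 0.075 − 0.047 = 0.495.
Amplification A = 1/(1 − 0.495) = 1.98.
ΔT = 0.616 × 1.98 = 1.2 °C.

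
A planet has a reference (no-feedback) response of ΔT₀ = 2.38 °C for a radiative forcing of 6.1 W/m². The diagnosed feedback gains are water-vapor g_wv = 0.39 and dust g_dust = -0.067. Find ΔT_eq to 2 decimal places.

3.52 °C

Total gain g = 0.39 − 0.067 = 0.323.
Amplification A = 1/(1 − 0.323) = 1.477.
ΔT = 2.38 × 1.477 = 3.52 °C.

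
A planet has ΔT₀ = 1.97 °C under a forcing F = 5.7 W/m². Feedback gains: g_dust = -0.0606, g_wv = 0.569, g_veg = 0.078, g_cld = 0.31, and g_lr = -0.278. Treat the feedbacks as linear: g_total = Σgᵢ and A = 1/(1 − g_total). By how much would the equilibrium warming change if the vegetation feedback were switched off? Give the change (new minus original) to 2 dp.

Original: g = 0.6184, ΔT = 1.97/(1−0.6184) = 5.1625 °C.
Without vegetation: g' = 0.5404, ΔT' = 1.97/(1−0.5404) = 4.2863 °C.
Change = 4.2863 − 5.1625 = -0.88 °C.

-0.88 °C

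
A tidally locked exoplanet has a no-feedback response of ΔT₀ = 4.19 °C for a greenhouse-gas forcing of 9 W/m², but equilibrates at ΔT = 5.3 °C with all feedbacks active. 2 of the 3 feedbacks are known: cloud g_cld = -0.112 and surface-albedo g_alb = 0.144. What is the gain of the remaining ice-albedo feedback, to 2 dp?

0.18

Amplification A = ΔT/ΔT₀ = 5.3/4.19 = 1.265.
Total gain g = 1 − 1/A = 1 − 1/1.265 = 0.2095.
Known gains sum to -0.112 + 0.144 = 0.032.
g_ice = 0.2095 − 0.032 = 0.18.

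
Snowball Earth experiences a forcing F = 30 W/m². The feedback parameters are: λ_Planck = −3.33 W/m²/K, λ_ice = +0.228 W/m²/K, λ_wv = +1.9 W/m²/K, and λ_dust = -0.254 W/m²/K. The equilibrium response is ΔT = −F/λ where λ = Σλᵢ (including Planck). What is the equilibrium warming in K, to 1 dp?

Net feedback parameter λ = (−3.33) + (+0.228) + (+1.9) + (-0.254) = -1.456 W/m²/K.
ΔT = −F/λ = −30/(-1.456) = 20.6 K.

20.6 K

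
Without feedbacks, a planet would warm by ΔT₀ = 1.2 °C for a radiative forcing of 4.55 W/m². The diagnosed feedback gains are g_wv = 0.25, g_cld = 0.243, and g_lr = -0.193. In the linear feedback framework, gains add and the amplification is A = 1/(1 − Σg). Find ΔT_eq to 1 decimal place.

Total gain g = 0.25 + 0.243 − 0.193 = 0.3.
Amplification A = 1/(1 − 0.3) = 1.429.
ΔT = 1.2 × 1.429 = 1.7 °C.

1.7 °C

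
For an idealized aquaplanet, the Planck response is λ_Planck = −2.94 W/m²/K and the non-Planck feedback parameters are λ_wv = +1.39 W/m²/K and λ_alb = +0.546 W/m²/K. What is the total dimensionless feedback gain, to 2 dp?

Convert to gains: g_wv = 1.39/2.94 = 0.4728; g_alb = 0.546/2.94 = 0.1857.
Total gain g = 0.6585.

0.66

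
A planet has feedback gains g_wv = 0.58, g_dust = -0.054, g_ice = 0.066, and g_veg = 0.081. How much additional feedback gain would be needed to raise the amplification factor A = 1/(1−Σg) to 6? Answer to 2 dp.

0.16

Current total gain = 0.673.
Target gain for A = 6: g* = 1 − 1/6 = 0.8333.
Additional gain needed = 0.8333 − 0.673 = 0.16.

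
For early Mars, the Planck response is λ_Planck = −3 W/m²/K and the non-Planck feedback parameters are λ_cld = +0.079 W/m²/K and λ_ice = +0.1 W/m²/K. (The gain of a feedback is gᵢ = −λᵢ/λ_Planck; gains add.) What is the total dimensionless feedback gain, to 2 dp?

Convert to gains: g_cld = 0.079/3 = 0.02633; g_ice = 0.1/3 = 0.03333.
Total gain g = 0.05966.

0.06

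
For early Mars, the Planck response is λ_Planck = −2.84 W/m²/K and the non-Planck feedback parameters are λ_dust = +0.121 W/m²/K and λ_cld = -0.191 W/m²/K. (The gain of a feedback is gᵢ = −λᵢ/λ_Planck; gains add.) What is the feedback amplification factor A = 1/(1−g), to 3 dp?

0.976

Convert to gains: g_dust = 0.121/2.84 = 0.04261; g_cld = -0.191/2.84 = -0.06725.
Total gain g = -0.02464.
A = 1/(1 + 0.02464) = 0.976.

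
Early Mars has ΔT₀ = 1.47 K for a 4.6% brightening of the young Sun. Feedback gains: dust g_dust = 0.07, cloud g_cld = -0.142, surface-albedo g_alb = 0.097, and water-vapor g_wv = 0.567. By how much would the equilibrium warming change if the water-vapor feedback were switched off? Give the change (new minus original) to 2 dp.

-2.10 K

Original: g = 0.592, ΔT = 1.47/(1−0.592) = 3.6029 K.
Without water-vapor: g' = 0.025, ΔT' = 1.47/(1−0.025) = 1.5077 K.
Change = 1.5077 − 3.6029 = -2.10 K.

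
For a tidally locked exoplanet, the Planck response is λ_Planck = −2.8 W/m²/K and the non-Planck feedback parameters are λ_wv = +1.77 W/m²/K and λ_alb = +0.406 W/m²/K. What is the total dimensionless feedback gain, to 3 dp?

Convert to gains: g_wv = 1.77/2.8 = 0.6321; g_alb = 0.406/2.8 = 0.145.
Total gain g = 0.7771.

0.777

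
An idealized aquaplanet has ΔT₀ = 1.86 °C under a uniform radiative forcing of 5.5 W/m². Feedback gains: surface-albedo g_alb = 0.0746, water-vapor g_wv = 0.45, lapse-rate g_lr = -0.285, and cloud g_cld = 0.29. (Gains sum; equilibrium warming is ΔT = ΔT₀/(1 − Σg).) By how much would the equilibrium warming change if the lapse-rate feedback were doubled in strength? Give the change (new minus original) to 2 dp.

Original: g = 0.5296, ΔT = 1.86/(1−0.5296) = 3.9541 °C.
With doubled lapse-rate: g' = 0.2446, ΔT' = 1.86/(1−0.2446) = 2.4623 °C.
Change = 2.4623 − 3.9541 = -1.49 °C.

-1.49 °C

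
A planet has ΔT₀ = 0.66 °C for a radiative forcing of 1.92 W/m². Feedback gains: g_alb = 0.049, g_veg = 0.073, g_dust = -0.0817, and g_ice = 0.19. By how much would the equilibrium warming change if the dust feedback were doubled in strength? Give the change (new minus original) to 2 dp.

-0.08 °C

Original: g = 0.2303, ΔT = 0.66/(1−0.2303) = 0.8575 °C.
With doubled dust: g' = 0.1486, ΔT' = 0.66/(1−0.1486) = 0.7752 °C.
Change = 0.7752 − 0.8575 = -0.08 °C.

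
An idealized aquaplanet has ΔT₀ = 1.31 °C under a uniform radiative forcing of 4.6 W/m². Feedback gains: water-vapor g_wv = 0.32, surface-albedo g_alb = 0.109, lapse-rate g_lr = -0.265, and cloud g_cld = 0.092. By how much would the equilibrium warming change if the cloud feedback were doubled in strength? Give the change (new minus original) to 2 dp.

0.25 °C

Original: g = 0.256, ΔT = 1.31/(1−0.256) = 1.7608 °C.
With doubled cloud: g' = 0.348, ΔT' = 1.31/(1−0.348) = 2.0092 °C.
Change = 2.0092 − 1.7608 = 0.25 °C.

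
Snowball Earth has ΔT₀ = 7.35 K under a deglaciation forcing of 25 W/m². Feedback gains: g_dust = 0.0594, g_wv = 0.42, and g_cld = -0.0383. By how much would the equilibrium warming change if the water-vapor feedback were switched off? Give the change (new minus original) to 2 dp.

Original: g = 0.4411, ΔT = 7.35/(1−0.4411) = 13.1508 K.
Without water-vapor: g' = 0.0211, ΔT' = 7.35/(1−0.0211) = 7.5084 K.
Change = 7.5084 − 13.1508 = -5.64 K.

-5.64 K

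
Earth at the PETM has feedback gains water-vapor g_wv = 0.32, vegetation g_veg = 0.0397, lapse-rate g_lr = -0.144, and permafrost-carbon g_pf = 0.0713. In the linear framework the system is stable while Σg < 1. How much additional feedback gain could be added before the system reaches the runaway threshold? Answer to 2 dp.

Current total gain = 0.32 + 0.0397 − 0.144 + 0.0713 = 0.287.
Margin to runaway = 1 − 0.287 = 0.71.

0.71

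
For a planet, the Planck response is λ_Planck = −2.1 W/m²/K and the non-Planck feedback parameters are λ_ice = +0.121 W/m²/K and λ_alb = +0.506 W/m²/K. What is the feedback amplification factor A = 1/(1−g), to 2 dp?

1.43

Convert to gains: g_ice = 0.121/2.1 = 0.05762; g_alb = 0.506/2.1 = 0.241.
Total gain g = 0.29862.
A = 1/(1 − 0.29862) = 1.43.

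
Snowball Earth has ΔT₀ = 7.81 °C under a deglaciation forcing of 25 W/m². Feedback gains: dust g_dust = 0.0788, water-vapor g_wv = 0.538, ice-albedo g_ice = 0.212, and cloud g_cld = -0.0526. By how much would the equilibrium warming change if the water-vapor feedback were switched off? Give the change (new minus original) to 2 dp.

Original: g = 0.7762, ΔT = 7.81/(1−0.7762) = 34.8972 °C.
Without water-vapor: g' = 0.2382, ΔT' = 7.81/(1−0.2382) = 10.2520 °C.
Change = 10.2520 − 34.8972 = -24.65 °C.

-24.65 °C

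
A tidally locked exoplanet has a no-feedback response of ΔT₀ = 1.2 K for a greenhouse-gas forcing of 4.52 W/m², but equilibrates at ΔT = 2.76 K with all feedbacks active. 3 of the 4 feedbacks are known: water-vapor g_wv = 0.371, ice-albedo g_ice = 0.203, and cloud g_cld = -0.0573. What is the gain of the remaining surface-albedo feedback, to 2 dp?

0.05

Amplification A = ΔT/ΔT₀ = 2.76/1.2 = 2.3.
Total gain g = 1 − 1/A = 1 − 1/2.3 = 0.5652.
Known gains sum to 0.371 + 0.203 − 0.0573 = 0.5167.
g_alb = 0.5652 − 0.5167 = 0.05.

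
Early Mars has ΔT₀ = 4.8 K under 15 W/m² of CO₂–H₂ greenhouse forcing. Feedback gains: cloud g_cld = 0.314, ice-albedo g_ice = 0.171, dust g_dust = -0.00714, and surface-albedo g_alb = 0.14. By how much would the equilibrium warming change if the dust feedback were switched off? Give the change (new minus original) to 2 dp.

Original: g = 0.61786, ΔT = 4.8/(1−0.61786) = 12.5608 K.
Without dust: g' = 0.625, ΔT' = 4.8/(1−0.625) = 12.8000 K.
Change = 12.8000 − 12.5608 = 0.24 K.

0.24 K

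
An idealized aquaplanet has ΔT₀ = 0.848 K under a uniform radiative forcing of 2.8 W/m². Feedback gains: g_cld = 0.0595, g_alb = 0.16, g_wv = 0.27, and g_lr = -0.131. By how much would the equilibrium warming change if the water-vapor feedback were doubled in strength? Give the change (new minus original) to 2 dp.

0.96 K

Original: g = 0.3585, ΔT = 0.848/(1−0.3585) = 1.3219 K.
With doubled water-vapor: g' = 0.6285, ΔT' = 0.848/(1−0.6285) = 2.2826 K.
Change = 2.2826 − 1.3219 = 0.96 K.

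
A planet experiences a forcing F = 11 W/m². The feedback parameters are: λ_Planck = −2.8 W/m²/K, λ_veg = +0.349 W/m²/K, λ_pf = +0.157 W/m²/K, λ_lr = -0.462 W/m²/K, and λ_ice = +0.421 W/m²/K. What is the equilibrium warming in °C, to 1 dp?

Net feedback parameter λ = (−2.8) + (+0.349) + (+0.157) + (-0.462) + (+0.421) = -2.335 W/m²/K.
ΔT = −F/λ = −11/(-2.335) = 4.7 °C.

4.7 °C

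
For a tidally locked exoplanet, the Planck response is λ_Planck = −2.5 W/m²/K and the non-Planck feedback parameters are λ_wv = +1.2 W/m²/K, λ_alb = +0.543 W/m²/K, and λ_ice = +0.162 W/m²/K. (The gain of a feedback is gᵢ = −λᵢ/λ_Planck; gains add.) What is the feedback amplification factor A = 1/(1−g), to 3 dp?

Convert to gains: g_wv = 1.2/2.5 = 0.48; g_alb = 0.543/2.5 = 0.2172; g_ice = 0.162/2.5 = 0.0648.
Total gain g = 0.762.
A = 1/(1 − 0.762) = 4.202.

4.202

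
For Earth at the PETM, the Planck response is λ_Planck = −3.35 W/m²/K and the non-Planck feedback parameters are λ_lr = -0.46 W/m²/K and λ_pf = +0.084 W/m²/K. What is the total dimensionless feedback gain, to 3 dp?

Convert to gains: g_lr = -0.46/3.35 = -0.1373; g_pf = 0.084/3.35 = 0.02507.
Total gain g = -0.11223.

-0.112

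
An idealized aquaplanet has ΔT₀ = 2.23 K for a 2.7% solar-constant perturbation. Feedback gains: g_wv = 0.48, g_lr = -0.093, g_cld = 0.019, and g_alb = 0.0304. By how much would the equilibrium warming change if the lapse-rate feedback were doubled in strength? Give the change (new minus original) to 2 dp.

Original: g = 0.4364, ΔT = 2.23/(1−0.4364) = 3.9567 K.
With doubled lapse-rate: g' = 0.3434, ΔT' = 2.23/(1−0.3434) = 3.3963 K.
Change = 3.3963 − 3.9567 = -0.56 K.

-0.56 K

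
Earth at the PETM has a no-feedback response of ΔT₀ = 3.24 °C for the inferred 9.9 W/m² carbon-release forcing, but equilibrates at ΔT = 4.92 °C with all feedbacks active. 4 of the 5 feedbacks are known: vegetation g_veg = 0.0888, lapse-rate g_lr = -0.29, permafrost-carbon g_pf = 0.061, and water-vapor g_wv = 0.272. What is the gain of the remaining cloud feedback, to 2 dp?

0.21

Amplification A = ΔT/ΔT₀ = 4.92/3.24 = 1.519.
Total gain g = 1 − 1/A = 1 − 1/1.519 = 0.3417.
Known gains sum to 0.0888 − 0.29 + 0.061 + 0.272 = 0.1318.
g_cld = 0.3417 − 0.1318 = 0.21.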